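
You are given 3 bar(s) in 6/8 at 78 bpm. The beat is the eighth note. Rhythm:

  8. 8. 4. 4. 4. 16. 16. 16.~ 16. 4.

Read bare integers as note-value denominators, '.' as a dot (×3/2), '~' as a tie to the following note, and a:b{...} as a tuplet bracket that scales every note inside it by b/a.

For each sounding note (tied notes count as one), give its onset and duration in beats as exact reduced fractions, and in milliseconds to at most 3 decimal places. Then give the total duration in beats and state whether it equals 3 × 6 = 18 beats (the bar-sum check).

1) 0.0ms=0b +1153.846ms=3/2b
2) 1153.846ms=3/2b +1153.846ms=3/2b
3) 2307.692ms=3b +2307.692ms=3b
4) 4615.385ms=6b +2307.692ms=3b
5) 6923.077ms=9b +2307.692ms=3b
6) 9230.769ms=12b +576.923ms=3/4b
7) 9807.692ms=51/4b +576.923ms=3/4b
8) 10384.615ms=27/2b +1153.846ms=3/2b
9) 11538.462ms=15b +2307.692ms=3b
Σ=18b of 18 (78bpm 6/8) — PASS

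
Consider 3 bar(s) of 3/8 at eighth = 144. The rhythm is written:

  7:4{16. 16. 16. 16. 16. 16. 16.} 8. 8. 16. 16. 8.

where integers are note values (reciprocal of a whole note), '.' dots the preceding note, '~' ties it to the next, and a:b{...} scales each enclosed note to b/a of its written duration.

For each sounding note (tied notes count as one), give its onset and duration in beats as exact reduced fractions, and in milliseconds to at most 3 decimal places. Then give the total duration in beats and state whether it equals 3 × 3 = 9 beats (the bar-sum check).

1) 0.0ms=0b +178.571ms=3/7b
2) 178.571ms=3/7b +178.571ms=3/7b
3) 357.143ms=6/7b +178.571ms=3/7b
4) 535.714ms=9/7b +178.571ms=3/7b
5) 714.286ms=12/7b +178.571ms=3/7b
6) 892.857ms=15/7b +178.571ms=3/7b
7) 1071.429ms=18/7b +178.571ms=3/7b
8) 1250.0ms=3b +625.0ms=3/2b
9) 1875.0ms=9/2b +625.0ms=3/2b
10) 2500.0ms=6b +312.5ms=3/4b
11) 2812.5ms=27/4b +312.5ms=3/4b
12) 3125.0ms=15/2b +625.0ms=3/2b
Σ=9b of 9 (144bpm 3/8) — PASS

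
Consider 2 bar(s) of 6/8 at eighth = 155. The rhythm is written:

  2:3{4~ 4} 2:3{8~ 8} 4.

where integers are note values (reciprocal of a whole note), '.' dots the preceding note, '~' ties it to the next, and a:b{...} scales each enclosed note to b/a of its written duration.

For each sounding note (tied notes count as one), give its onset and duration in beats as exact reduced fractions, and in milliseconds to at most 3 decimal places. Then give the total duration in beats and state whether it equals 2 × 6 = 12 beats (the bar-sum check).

1) 0.0ms=0b +2322.581ms=6b
2) 2322.581ms=6b +1161.29ms=3b
3) 3483.871ms=9b +1161.29ms=3b
Σ=12b of 12 (155bpm 6/8) — PASS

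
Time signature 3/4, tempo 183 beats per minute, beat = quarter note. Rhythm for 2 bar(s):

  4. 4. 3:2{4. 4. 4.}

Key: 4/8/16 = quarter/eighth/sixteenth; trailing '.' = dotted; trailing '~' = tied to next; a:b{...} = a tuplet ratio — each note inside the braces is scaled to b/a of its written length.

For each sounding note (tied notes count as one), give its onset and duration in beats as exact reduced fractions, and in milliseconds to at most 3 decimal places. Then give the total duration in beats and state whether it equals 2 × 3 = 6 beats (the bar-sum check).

1) 0.0ms=0b +491.803ms=3/2b
2) 491.803ms=3/2b +491.803ms=3/2b
3) 983.607ms=3b +327.869ms=1b
4) 1311.475ms=4b +327.869ms=1b
5) 1639.344ms=5b +327.869ms=1b
Σ=6b of 6 (183bpm 3/4) — PASS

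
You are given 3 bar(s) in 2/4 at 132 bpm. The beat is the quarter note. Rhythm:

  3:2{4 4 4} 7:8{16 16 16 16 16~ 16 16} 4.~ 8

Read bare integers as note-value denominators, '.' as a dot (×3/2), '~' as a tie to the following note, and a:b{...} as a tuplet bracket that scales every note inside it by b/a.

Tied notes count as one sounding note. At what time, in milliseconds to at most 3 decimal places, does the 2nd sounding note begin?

1. 0.0ms @ 0 + 303.03ms (2/3)
2. 303.03ms @ 2/3 + 303.03ms (2/3)
3. 606.061ms @ 4/3 + 303.03ms (2/3)
4. 909.091ms @ 2 + 129.87ms (2/7)
5. 1038.961ms @ 16/7 + 129.87ms (2/7)
6. 1168.831ms @ 18/7 + 129.87ms (2/7)
7. 1298.701ms @ 20/7 + 129.87ms (2/7)
8. 1428.571ms @ 22/7 + 259.74ms (4/7)
9. 1688.312ms @ 26/7 + 129.87ms (2/7)
10. 1818.182ms @ 4 + 909.091ms (2)

note 2 onset = 2/3b = 303.03ms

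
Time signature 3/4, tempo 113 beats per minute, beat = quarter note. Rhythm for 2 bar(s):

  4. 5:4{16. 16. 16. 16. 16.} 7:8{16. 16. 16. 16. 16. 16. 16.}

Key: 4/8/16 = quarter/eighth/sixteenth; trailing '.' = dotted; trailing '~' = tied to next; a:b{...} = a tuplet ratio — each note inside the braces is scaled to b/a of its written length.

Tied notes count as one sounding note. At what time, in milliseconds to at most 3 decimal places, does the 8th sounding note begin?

1. 0.0ms @ 0 + 796.46ms (3/2)
2. 796.46ms @ 3/2 + 159.292ms (3/10)
3. 955.752ms @ 9/5 + 159.292ms (3/10)
4. 1115.044ms @ 21/10 + 159.292ms (3/10)
5. 1274.336ms @ 12/5 + 159.292ms (3/10)
6. 1433.628ms @ 27/10 + 159.292ms (3/10)
7. 1592.92ms @ 3 + 227.56ms (3/7)
8. 1820.48ms @ 24/7 + 227.56ms (3/7)
9. 2048.04ms @ 27/7 + 227.56ms (3/7)
10. 2275.601ms @ 30/7 + 227.56ms (3/7)
11. 2503.161ms @ 33/7 + 227.56ms (3/7)
12. 2730.721ms @ 36/7 + 227.56ms (3/7)
13. 2958.281ms @ 39/7 + 227.56ms (3/7)

note 8 onset = 24/7b = 1820.48ms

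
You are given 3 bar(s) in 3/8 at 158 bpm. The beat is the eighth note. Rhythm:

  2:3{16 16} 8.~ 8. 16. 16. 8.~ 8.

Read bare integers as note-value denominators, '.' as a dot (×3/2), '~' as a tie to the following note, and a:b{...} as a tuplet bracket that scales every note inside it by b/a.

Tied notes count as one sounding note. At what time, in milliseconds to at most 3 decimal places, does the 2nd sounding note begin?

note 2 onset = 3/4b = 284.81ms

1. 0.0ms @ 0 + 284.81ms (3/4)
2. 284.81ms @ 3/4 + 284.81ms (3/4)
3. 569.62ms @ 3/2 + 1139.241ms (3)
4. 1708.861ms @ 9/2 + 284.81ms (3/4)
5. 1993.671ms @ 21/4 + 284.81ms (3/4)
6. 2278.481ms @ 6 + 1139.241ms (3)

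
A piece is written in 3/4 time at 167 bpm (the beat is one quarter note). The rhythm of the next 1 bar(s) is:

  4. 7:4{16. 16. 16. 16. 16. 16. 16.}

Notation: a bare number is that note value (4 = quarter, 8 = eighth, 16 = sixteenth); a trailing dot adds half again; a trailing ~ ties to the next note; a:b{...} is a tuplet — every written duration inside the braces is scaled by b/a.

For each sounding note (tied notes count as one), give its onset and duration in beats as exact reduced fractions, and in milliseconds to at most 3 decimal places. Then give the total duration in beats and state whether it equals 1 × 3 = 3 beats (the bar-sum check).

1) 0.0ms=0b +538.922ms=3/2b
2) 538.922ms=3/2b +76.989ms=3/14b
3) 615.911ms=12/7b +76.989ms=3/14b
4) 692.9ms=27/14b +76.989ms=3/14b
5) 769.889ms=15/7b +76.989ms=3/14b
6) 846.878ms=33/14b +76.989ms=3/14b
7) 923.867ms=18/7b +76.989ms=3/14b
8) 1000.855ms=39/14b +76.989ms=3/14b
Σ=3b of 3 (167bpm 3/4) — PASS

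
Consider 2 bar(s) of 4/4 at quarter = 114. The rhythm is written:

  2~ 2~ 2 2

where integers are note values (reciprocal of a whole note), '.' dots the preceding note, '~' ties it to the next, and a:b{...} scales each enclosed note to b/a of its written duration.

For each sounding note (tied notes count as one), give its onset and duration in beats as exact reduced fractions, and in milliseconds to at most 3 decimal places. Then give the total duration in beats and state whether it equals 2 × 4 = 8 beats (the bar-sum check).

1) 0.0ms=0b +3157.895ms=6b
2) 3157.895ms=6b +1052.632ms=2b
Σ=8b of 8 (114bpm 4/4) — PASS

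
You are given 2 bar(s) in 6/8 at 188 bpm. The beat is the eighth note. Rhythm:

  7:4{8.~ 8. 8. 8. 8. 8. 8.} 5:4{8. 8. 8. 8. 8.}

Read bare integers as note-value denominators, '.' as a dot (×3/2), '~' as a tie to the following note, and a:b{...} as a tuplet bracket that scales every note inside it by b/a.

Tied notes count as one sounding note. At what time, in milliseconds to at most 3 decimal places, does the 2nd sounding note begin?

1. 0.0ms @ 0 + 547.112ms (12/7)
2. 547.112ms @ 12/7 + 273.556ms (6/7)
3. 820.669ms @ 18/7 + 273.556ms (6/7)
4. 1094.225ms @ 24/7 + 273.556ms (6/7)
5. 1367.781ms @ 30/7 + 273.556ms (6/7)
6. 1641.337ms @ 36/7 + 273.556ms (6/7)
7. 1914.894ms @ 6 + 382.979ms (6/5)
8. 2297.872ms @ 36/5 + 382.979ms (6/5)
9. 2680.851ms @ 42/5 + 382.979ms (6/5)
10. 3063.83ms @ 48/5 + 382.979ms (6/5)
11. 3446.809ms @ 54/5 + 382.979ms (6/5)

note 2 onset = 12/7b = 547.112ms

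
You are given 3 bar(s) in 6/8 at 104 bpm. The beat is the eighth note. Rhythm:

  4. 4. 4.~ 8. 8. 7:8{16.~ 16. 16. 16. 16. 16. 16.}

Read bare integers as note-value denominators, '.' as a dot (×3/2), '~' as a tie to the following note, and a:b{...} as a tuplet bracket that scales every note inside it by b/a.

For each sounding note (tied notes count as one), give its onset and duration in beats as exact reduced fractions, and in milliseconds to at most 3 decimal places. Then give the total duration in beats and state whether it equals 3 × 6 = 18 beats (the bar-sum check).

1) 0.0ms=0b +1730.769ms=3b
2) 1730.769ms=3b +1730.769ms=3b
3) 3461.538ms=6b +2596.154ms=9/2b
4) 6057.692ms=21/2b +865.385ms=3/2b
5) 6923.077ms=12b +989.011ms=12/7b
6) 7912.088ms=96/7b +494.505ms=6/7b
7) 8406.593ms=102/7b +494.505ms=6/7b
8) 8901.099ms=108/7b +494.505ms=6/7b
9) 9395.604ms=114/7b +494.505ms=6/7b
10) 9890.11ms=120/7b +494.505ms=6/7b
Σ=18b of 18 (104bpm 6/8) — PASS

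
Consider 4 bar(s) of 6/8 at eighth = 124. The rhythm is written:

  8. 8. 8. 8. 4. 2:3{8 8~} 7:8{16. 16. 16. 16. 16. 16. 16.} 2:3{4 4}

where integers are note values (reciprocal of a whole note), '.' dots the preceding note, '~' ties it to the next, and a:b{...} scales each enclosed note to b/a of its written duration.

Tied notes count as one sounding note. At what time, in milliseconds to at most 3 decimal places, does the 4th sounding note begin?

note 4 onset = 9/2b = 2177.419ms

1. 0.0ms @ 0 + 725.806ms (3/2)
2. 725.806ms @ 3/2 + 725.806ms (3/2)
3. 1451.613ms @ 3 + 725.806ms (3/2)
4. 2177.419ms @ 9/2 + 725.806ms (3/2)
5. 2903.226ms @ 6 + 1451.613ms (3)
6. 4354.839ms @ 9 + 725.806ms (3/2)
7. 5080.645ms @ 21/2 + 1140.553ms (33/14)
8. 6221.198ms @ 90/7 + 414.747ms (6/7)
9. 6635.945ms @ 96/7 + 414.747ms (6/7)
10. 7050.691ms @ 102/7 + 414.747ms (6/7)
11. 7465.438ms @ 108/7 + 414.747ms (6/7)
12. 7880.184ms @ 114/7 + 414.747ms (6/7)
13. 8294.931ms @ 120/7 + 414.747ms (6/7)
14. 8709.677ms @ 18 + 1451.613ms (3)
15. 10161.29ms @ 21 + 1451.613ms (3)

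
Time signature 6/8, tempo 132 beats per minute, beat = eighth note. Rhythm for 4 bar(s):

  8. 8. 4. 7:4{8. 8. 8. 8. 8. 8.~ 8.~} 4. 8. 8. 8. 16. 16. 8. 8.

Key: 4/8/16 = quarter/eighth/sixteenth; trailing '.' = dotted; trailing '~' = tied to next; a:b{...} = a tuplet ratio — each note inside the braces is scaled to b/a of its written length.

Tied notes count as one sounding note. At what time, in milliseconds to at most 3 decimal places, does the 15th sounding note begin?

note 15 onset = 21b = 9545.455ms

1. 0.0ms @ 0 + 681.818ms (3/2)
2. 681.818ms @ 3/2 + 681.818ms (3/2)
3. 1363.636ms @ 3 + 1363.636ms (3)
4. 2727.273ms @ 6 + 389.61ms (6/7)
5. 3116.883ms @ 48/7 + 389.61ms (6/7)
6. 3506.494ms @ 54/7 + 389.61ms (6/7)
7. 3896.104ms @ 60/7 + 389.61ms (6/7)
8. 4285.714ms @ 66/7 + 389.61ms (6/7)
9. 4675.325ms @ 72/7 + 2142.857ms (33/7)
10. 6818.182ms @ 15 + 681.818ms (3/2)
11. 7500.0ms @ 33/2 + 681.818ms (3/2)
12. 8181.818ms @ 18 + 681.818ms (3/2)
13. 8863.636ms @ 39/2 + 340.909ms (3/4)
14. 9204.545ms @ 81/4 + 340.909ms (3/4)
15. 9545.455ms @ 21 + 681.818ms (3/2)
16. 10227.273ms @ 45/2 + 681.818ms (3/2)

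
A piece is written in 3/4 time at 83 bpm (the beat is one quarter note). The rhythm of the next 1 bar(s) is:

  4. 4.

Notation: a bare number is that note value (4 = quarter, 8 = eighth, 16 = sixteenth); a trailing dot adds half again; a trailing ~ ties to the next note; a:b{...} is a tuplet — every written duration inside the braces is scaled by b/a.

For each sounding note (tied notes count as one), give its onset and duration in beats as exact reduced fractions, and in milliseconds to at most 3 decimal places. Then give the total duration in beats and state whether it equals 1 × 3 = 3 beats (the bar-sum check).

1) 0.0ms=0b +1084.337ms=3/2b
2) 1084.337ms=3/2b +1084.337ms=3/2b
Σ=3b of 3 (83bpm 3/4) — PASS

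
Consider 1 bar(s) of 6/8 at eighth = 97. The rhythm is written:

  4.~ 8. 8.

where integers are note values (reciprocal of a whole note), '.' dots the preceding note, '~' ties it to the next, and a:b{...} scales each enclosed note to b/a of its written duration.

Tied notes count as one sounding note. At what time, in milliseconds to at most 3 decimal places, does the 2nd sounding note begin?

note 2 onset = 9/2b = 2783.505ms

1. 0.0ms @ 0 + 2783.505ms (9/2)
2. 2783.505ms @ 9/2 + 927.835ms (3/2)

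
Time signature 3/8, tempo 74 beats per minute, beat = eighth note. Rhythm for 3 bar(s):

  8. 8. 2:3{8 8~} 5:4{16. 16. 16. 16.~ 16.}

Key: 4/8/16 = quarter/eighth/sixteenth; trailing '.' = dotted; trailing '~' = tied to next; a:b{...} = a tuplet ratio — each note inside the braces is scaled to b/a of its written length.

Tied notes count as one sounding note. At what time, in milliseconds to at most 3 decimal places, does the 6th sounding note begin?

note 6 onset = 36/5b = 5837.838ms

1. 0.0ms @ 0 + 1216.216ms (3/2)
2. 1216.216ms @ 3/2 + 1216.216ms (3/2)
3. 2432.432ms @ 3 + 1216.216ms (3/2)
4. 3648.649ms @ 9/2 + 1702.703ms (21/10)
5. 5351.351ms @ 33/5 + 486.486ms (3/5)
6. 5837.838ms @ 36/5 + 486.486ms (3/5)
7. 6324.324ms @ 39/5 + 972.973ms (6/5)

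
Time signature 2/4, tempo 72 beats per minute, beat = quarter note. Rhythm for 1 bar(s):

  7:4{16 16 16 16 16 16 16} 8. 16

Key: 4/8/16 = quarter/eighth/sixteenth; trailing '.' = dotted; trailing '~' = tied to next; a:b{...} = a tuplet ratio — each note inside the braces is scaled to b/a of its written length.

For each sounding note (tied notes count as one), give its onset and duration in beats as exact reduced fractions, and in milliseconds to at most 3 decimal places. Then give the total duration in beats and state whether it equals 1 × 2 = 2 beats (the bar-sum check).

1) 0.0ms=0b +119.048ms=1/7b
2) 119.048ms=1/7b +119.048ms=1/7b
3) 238.095ms=2/7b +119.048ms=1/7b
4) 357.143ms=3/7b +119.048ms=1/7b
5) 476.19ms=4/7b +119.048ms=1/7b
6) 595.238ms=5/7b +119.048ms=1/7b
7) 714.286ms=6/7b +119.048ms=1/7b
8) 833.333ms=1b +625.0ms=3/4b
9) 1458.333ms=7/4b +208.333ms=1/4b
Σ=2b of 2 (72bpm 2/4) — PASS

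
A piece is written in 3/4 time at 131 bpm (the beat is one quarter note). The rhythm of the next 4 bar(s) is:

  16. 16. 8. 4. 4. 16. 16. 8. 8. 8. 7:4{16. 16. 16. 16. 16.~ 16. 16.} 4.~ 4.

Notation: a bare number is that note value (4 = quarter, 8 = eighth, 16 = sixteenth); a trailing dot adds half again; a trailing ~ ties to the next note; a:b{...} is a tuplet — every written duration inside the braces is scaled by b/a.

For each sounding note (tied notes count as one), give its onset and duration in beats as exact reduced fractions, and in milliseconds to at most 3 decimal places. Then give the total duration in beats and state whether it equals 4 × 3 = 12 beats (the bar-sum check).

1) 0.0ms=0b +171.756ms=3/8b
2) 171.756ms=3/8b +171.756ms=3/8b
3) 343.511ms=3/4b +343.511ms=3/4b
4) 687.023ms=3/2b +687.023ms=3/2b
5) 1374.046ms=3b +687.023ms=3/2b
6) 2061.069ms=9/2b +171.756ms=3/8b
7) 2232.824ms=39/8b +171.756ms=3/8b
8) 2404.58ms=21/4b +343.511ms=3/4b
9) 2748.092ms=6b +343.511ms=3/4b
10) 3091.603ms=27/4b +343.511ms=3/4b
11) 3435.115ms=15/2b +98.146ms=3/14b
12) 3533.261ms=54/7b +98.146ms=3/14b
13) 3631.407ms=111/14b +98.146ms=3/14b
14) 3729.553ms=57/7b +98.146ms=3/14b
15) 3827.699ms=117/14b +196.292ms=3/7b
16) 4023.991ms=123/14b +98.146ms=3/14b
17) 4122.137ms=9b +1374.046ms=3b
Σ=12b of 12 (131bpm 3/4) — PASS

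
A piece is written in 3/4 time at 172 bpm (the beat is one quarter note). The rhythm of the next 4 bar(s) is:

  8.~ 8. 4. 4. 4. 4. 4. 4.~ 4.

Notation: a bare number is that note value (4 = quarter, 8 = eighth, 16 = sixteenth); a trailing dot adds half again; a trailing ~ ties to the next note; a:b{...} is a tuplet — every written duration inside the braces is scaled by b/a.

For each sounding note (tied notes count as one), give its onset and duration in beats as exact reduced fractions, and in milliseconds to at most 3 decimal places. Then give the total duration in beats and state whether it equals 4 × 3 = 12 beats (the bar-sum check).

1) 0.0ms=0b +523.256ms=3/2b
2) 523.256ms=3/2b +523.256ms=3/2b
3) 1046.512ms=3b +523.256ms=3/2b
4) 1569.767ms=9/2b +523.256ms=3/2b
5) 2093.023ms=6b +523.256ms=3/2b
6) 2616.279ms=15/2b +523.256ms=3/2b
7) 3139.535ms=9b +1046.512ms=3b
Σ=12b of 12 (172bpm 3/4) — PASS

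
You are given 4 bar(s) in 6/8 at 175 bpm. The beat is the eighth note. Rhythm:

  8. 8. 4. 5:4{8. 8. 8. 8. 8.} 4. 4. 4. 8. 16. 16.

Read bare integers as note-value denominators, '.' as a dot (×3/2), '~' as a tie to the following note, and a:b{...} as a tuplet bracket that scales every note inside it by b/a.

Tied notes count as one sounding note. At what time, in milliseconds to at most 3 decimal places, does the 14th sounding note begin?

1. 0.0ms @ 0 + 514.286ms (3/2)
2. 514.286ms @ 3/2 + 514.286ms (3/2)
3. 1028.571ms @ 3 + 1028.571ms (3)
4. 2057.143ms @ 6 + 411.429ms (6/5)
5. 2468.571ms @ 36/5 + 411.429ms (6/5)
6. 2880.0ms @ 42/5 + 411.429ms (6/5)
7. 3291.429ms @ 48/5 + 411.429ms (6/5)
8. 3702.857ms @ 54/5 + 411.429ms (6/5)
9. 4114.286ms @ 12 + 1028.571ms (3)
10. 5142.857ms @ 15 + 1028.571ms (3)
11. 6171.429ms @ 18 + 1028.571ms (3)
12. 7200.0ms @ 21 + 514.286ms (3/2)
13. 7714.286ms @ 45/2 + 257.143ms (3/4)
14. 7971.429ms @ 93/4 + 257.143ms (3/4)

note 14 onset = 93/4b = 7971.429ms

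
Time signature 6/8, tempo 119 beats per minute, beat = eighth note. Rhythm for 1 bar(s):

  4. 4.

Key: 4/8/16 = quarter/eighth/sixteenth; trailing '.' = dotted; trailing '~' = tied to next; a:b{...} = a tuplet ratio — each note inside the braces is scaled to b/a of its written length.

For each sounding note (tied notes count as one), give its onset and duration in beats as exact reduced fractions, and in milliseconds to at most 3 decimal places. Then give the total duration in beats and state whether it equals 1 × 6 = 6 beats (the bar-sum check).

1) 0.0ms=0b +1512.605ms=3b
2) 1512.605ms=3b +1512.605ms=3b
Σ=6b of 6 (119bpm 6/8) — PASS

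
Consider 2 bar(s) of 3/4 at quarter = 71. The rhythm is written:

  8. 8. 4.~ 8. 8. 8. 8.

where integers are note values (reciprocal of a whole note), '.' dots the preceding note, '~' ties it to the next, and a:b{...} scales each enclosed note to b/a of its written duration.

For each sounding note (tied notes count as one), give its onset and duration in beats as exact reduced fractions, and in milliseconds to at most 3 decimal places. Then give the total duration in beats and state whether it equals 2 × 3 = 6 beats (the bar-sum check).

1) 0.0ms=0b +633.803ms=3/4b
2) 633.803ms=3/4b +633.803ms=3/4b
3) 1267.606ms=3/2b +1901.408ms=9/4b
4) 3169.014ms=15/4b +633.803ms=3/4b
5) 3802.817ms=9/2b +633.803ms=3/4b
6) 4436.62ms=21/4b +633.803ms=3/4b
Σ=6b of 6 (71bpm 3/4) — PASS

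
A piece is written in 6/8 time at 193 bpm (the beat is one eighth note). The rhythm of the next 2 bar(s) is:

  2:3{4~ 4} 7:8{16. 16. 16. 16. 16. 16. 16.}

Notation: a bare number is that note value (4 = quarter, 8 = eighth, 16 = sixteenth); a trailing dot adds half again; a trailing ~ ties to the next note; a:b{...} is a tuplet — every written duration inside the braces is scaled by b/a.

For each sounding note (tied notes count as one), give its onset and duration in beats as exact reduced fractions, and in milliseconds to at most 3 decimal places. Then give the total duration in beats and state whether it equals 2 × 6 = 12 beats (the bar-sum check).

1) 0.0ms=0b +1865.285ms=6b
2) 1865.285ms=6b +266.469ms=6/7b
3) 2131.754ms=48/7b +266.469ms=6/7b
4) 2398.224ms=54/7b +266.469ms=6/7b
5) 2664.693ms=60/7b +266.469ms=6/7b
6) 2931.162ms=66/7b +266.469ms=6/7b
7) 3197.631ms=72/7b +266.469ms=6/7b
8) 3464.101ms=78/7b +266.469ms=6/7b
Σ=12b of 12 (193bpm 6/8) — PASS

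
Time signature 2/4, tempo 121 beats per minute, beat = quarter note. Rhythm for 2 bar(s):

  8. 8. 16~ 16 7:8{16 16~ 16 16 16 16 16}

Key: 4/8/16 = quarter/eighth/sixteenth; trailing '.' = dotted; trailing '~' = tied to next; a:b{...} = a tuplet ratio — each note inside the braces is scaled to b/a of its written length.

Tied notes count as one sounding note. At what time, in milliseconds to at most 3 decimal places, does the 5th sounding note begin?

1. 0.0ms @ 0 + 371.901ms (3/4)
2. 371.901ms @ 3/4 + 371.901ms (3/4)
3. 743.802ms @ 3/2 + 247.934ms (1/2)
4. 991.736ms @ 2 + 141.677ms (2/7)
5. 1133.412ms @ 16/7 + 283.353ms (4/7)
6. 1416.765ms @ 20/7 + 141.677ms (2/7)
7. 1558.442ms @ 22/7 + 141.677ms (2/7)
8. 1700.118ms @ 24/7 + 141.677ms (2/7)
9. 1841.795ms @ 26/7 + 141.677ms (2/7)

note 5 onset = 16/7b = 1133.412ms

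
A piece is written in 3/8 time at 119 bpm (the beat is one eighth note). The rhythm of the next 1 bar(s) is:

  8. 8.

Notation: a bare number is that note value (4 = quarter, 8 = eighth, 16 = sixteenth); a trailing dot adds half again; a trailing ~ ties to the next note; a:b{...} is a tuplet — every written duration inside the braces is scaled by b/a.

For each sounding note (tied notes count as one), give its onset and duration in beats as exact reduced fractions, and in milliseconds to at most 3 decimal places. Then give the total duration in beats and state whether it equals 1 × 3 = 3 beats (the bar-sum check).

1) 0.0ms=0b +756.303ms=3/2b
2) 756.303ms=3/2b +756.303ms=3/2b
Σ=3b of 3 (119bpm 3/8) — PASS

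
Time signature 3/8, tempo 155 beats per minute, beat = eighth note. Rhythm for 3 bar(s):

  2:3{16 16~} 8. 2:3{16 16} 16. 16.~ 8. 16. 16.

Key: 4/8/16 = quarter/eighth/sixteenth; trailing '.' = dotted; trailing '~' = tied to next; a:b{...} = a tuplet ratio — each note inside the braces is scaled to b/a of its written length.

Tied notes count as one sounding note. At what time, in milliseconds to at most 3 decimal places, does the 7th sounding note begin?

note 7 onset = 15/2b = 2903.226ms

1. 0.0ms @ 0 + 290.323ms (3/4)
2. 290.323ms @ 3/4 + 870.968ms (9/4)
3. 1161.29ms @ 3 + 290.323ms (3/4)
4. 1451.613ms @ 15/4 + 290.323ms (3/4)
5. 1741.935ms @ 9/2 + 290.323ms (3/4)
6. 2032.258ms @ 21/4 + 870.968ms (9/4)
7. 2903.226ms @ 15/2 + 290.323ms (3/4)
8. 3193.548ms @ 33/4 + 290.323ms (3/4)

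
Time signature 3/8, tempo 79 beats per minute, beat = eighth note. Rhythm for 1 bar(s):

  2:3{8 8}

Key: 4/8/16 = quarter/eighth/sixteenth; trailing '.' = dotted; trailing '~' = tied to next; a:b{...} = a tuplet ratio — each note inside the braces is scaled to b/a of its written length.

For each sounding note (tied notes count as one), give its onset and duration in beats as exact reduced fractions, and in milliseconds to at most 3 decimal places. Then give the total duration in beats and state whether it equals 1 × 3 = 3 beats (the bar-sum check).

1) 0.0ms=0b +1139.241ms=3/2b
2) 1139.241ms=3/2b +1139.241ms=3/2b
Σ=3b of 3 (79bpm 3/8) — PASS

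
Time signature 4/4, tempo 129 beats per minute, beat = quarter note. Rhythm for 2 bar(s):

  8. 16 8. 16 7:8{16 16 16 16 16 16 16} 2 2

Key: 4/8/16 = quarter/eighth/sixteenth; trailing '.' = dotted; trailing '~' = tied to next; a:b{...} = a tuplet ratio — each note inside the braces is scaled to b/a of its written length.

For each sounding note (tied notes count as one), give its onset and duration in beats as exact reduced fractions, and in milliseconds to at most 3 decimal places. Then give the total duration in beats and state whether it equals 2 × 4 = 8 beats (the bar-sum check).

1) 0.0ms=0b +348.837ms=3/4b
2) 348.837ms=3/4b +116.279ms=1/4b
3) 465.116ms=1b +348.837ms=3/4b
4) 813.953ms=7/4b +116.279ms=1/4b
5) 930.233ms=2b +132.89ms=2/7b
6) 1063.123ms=16/7b +132.89ms=2/7b
7) 1196.013ms=18/7b +132.89ms=2/7b
8) 1328.904ms=20/7b +132.89ms=2/7b
9) 1461.794ms=22/7b +132.89ms=2/7b
10) 1594.684ms=24/7b +132.89ms=2/7b
11) 1727.575ms=26/7b +132.89ms=2/7b
12) 1860.465ms=4b +930.233ms=2b
13) 2790.698ms=6b +930.233ms=2b
Σ=8b of 8 (129bpm 4/4) — PASS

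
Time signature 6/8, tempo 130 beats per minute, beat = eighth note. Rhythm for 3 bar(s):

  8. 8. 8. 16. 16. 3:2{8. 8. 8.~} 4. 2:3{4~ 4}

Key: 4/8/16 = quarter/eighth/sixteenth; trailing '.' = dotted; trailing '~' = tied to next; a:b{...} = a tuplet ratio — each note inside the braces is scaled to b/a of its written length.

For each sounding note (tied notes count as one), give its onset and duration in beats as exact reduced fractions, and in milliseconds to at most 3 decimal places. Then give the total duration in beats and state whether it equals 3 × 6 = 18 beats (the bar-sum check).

1) 0.0ms=0b +692.308ms=3/2b
2) 692.308ms=3/2b +692.308ms=3/2b
3) 1384.615ms=3b +692.308ms=3/2b
4) 2076.923ms=9/2b +346.154ms=3/4b
5) 2423.077ms=21/4b +346.154ms=3/4b
6) 2769.231ms=6b +461.538ms=1b
7) 3230.769ms=7b +461.538ms=1b
8) 3692.308ms=8b +1846.154ms=4b
9) 5538.462ms=12b +2769.231ms=6b
Σ=18b of 18 (130bpm 6/8) — PASS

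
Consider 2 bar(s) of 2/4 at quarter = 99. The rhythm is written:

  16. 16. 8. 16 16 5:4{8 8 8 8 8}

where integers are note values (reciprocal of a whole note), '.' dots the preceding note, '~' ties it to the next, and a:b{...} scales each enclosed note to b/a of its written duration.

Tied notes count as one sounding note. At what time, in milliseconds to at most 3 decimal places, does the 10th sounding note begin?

note 10 onset = 18/5b = 2181.818ms

1. 0.0ms @ 0 + 227.273ms (3/8)
2. 227.273ms @ 3/8 + 227.273ms (3/8)
3. 454.545ms @ 3/4 + 454.545ms (3/4)
4. 909.091ms @ 3/2 + 151.515ms (1/4)
5. 1060.606ms @ 7/4 + 151.515ms (1/4)
6. 1212.121ms @ 2 + 242.424ms (2/5)
7. 1454.545ms @ 12/5 + 242.424ms (2/5)
8. 1696.97ms @ 14/5 + 242.424ms (2/5)
9. 1939.394ms @ 16/5 + 242.424ms (2/5)
10. 2181.818ms @ 18/5 + 242.424ms (2/5)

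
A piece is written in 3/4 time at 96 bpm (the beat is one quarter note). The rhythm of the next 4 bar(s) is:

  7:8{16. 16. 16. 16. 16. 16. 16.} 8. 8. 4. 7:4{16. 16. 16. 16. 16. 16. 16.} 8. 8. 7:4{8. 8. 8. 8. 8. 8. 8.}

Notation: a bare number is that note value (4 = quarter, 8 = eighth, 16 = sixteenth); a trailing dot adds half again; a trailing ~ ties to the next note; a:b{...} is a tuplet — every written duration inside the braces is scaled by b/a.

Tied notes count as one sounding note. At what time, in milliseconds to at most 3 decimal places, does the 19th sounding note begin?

1. 0.0ms @ 0 + 267.857ms (3/7)
2. 267.857ms @ 3/7 + 267.857ms (3/7)
3. 535.714ms @ 6/7 + 267.857ms (3/7)
4. 803.571ms @ 9/7 + 267.857ms (3/7)
5. 1071.429ms @ 12/7 + 267.857ms (3/7)
6. 1339.286ms @ 15/7 + 267.857ms (3/7)
7. 1607.143ms @ 18/7 + 267.857ms (3/7)
8. 1875.0ms @ 3 + 468.75ms (3/4)
9. 2343.75ms @ 15/4 + 468.75ms (3/4)
10. 2812.5ms @ 9/2 + 937.5ms (3/2)
11. 3750.0ms @ 6 + 133.929ms (3/14)
12. 3883.929ms @ 87/14 + 133.929ms (3/14)
13. 4017.857ms @ 45/7 + 133.929ms (3/14)
14. 4151.786ms @ 93/14 + 133.929ms (3/14)
15. 4285.714ms @ 48/7 + 133.929ms (3/14)
16. 4419.643ms @ 99/14 + 133.929ms (3/14)
17. 4553.571ms @ 51/7 + 133.929ms (3/14)
18. 4687.5ms @ 15/2 + 468.75ms (3/4)
19. 5156.25ms @ 33/4 + 468.75ms (3/4)
20. 5625.0ms @ 9 + 267.857ms (3/7)
21. 5892.857ms @ 66/7 + 267.857ms (3/7)
22. 6160.714ms @ 69/7 + 267.857ms (3/7)
23. 6428.571ms @ 72/7 + 267.857ms (3/7)
24. 6696.429ms @ 75/7 + 267.857ms (3/7)
25. 6964.286ms @ 78/7 + 267.857ms (3/7)
26. 7232.143ms @ 81/7 + 267.857ms (3/7)

note 19 onset = 33/4b = 5156.25ms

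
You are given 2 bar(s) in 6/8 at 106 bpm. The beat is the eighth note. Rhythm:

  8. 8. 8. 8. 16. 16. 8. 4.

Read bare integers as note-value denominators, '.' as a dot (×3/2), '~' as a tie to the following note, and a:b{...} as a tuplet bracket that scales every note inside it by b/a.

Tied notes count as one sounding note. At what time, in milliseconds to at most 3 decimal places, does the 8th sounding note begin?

1. 0.0ms @ 0 + 849.057ms (3/2)
2. 849.057ms @ 3/2 + 849.057ms (3/2)
3. 1698.113ms @ 3 + 849.057ms (3/2)
4. 2547.17ms @ 9/2 + 849.057ms (3/2)
5. 3396.226ms @ 6 + 424.528ms (3/4)
6. 3820.755ms @ 27/4 + 424.528ms (3/4)
7. 4245.283ms @ 15/2 + 849.057ms (3/2)
8. 5094.34ms @ 9 + 1698.113ms (3)

note 8 onset = 9b = 5094.34ms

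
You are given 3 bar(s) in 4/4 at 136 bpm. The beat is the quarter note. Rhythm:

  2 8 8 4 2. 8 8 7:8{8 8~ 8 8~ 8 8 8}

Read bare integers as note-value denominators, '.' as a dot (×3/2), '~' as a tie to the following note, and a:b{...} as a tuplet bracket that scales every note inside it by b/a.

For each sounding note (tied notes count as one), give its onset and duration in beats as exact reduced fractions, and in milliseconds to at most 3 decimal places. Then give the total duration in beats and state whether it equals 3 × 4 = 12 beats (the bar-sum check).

1) 0.0ms=0b +882.353ms=2b
2) 882.353ms=2b +220.588ms=1/2b
3) 1102.941ms=5/2b +220.588ms=1/2b
4) 1323.529ms=3b +441.176ms=1b
5) 1764.706ms=4b +1323.529ms=3b
6) 3088.235ms=7b +220.588ms=1/2b
7) 3308.824ms=15/2b +220.588ms=1/2b
8) 3529.412ms=8b +252.101ms=4/7b
9) 3781.513ms=60/7b +504.202ms=8/7b
10) 4285.714ms=68/7b +504.202ms=8/7b
11) 4789.916ms=76/7b +252.101ms=4/7b
12) 5042.017ms=80/7b +252.101ms=4/7b
Σ=12b of 12 (136bpm 4/4) — PASS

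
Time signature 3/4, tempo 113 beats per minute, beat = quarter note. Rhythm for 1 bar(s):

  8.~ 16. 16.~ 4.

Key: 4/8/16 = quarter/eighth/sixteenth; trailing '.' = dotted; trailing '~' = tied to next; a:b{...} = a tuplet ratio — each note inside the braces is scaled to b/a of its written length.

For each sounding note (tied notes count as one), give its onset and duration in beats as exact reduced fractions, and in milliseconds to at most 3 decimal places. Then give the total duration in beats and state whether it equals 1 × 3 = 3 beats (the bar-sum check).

1) 0.0ms=0b +597.345ms=9/8b
2) 597.345ms=9/8b +995.575ms=15/8b
Σ=3b of 3 (113bpm 3/4) — PASS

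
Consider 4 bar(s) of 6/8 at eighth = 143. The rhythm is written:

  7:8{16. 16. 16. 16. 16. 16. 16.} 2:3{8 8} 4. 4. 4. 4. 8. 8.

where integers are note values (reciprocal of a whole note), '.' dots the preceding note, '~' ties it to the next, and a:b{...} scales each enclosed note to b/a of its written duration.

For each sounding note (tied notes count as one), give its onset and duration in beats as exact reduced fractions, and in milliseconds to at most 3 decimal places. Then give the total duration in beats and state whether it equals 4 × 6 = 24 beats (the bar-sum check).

1) 0.0ms=0b +359.64ms=6/7b
2) 359.64ms=6/7b +359.64ms=6/7b
3) 719.281ms=12/7b +359.64ms=6/7b
4) 1078.921ms=18/7b +359.64ms=6/7b
5) 1438.561ms=24/7b +359.64ms=6/7b
6) 1798.202ms=30/7b +359.64ms=6/7b
7) 2157.842ms=36/7b +359.64ms=6/7b
8) 2517.483ms=6b +629.371ms=3/2b
9) 3146.853ms=15/2b +629.371ms=3/2b
10) 3776.224ms=9b +1258.741ms=3b
11) 5034.965ms=12b +1258.741ms=3b
12) 6293.706ms=15b +1258.741ms=3b
13) 7552.448ms=18b +1258.741ms=3b
14) 8811.189ms=21b +629.371ms=3/2b
15) 9440.559ms=45/2b +629.371ms=3/2b
Σ=24b of 24 (143bpm 6/8) — PASS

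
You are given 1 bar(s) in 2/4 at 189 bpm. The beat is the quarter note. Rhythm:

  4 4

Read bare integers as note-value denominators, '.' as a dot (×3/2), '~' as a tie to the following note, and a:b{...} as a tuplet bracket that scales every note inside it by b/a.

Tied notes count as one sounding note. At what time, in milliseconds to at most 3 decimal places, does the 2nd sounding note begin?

note 2 onset = 1b = 317.46ms

1. 0.0ms @ 0 + 317.46ms (1)
2. 317.46ms @ 1 + 317.46ms (1)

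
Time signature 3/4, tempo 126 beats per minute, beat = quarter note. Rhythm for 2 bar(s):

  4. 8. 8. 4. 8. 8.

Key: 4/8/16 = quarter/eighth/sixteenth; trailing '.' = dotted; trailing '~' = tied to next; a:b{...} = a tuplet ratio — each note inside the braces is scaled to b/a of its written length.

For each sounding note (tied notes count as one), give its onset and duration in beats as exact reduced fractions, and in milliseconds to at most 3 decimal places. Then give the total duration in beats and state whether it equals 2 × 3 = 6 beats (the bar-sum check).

1) 0.0ms=0b +714.286ms=3/2b
2) 714.286ms=3/2b +357.143ms=3/4b
3) 1071.429ms=9/4b +357.143ms=3/4b
4) 1428.571ms=3b +714.286ms=3/2b
5) 2142.857ms=9/2b +357.143ms=3/4b
6) 2500.0ms=21/4b +357.143ms=3/4b
Σ=6b of 6 (126bpm 3/4) — PASS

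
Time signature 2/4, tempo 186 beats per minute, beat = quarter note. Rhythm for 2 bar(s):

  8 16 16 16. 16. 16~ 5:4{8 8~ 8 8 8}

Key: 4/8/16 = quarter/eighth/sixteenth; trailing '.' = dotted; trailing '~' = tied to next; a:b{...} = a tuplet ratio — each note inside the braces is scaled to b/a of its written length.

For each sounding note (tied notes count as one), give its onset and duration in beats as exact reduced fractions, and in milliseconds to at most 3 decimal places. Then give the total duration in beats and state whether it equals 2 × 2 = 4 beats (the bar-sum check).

1) 0.0ms=0b +161.29ms=1/2b
2) 161.29ms=1/2b +80.645ms=1/4b
3) 241.935ms=3/4b +80.645ms=1/4b
4) 322.581ms=1b +120.968ms=3/8b
5) 443.548ms=11/8b +120.968ms=3/8b
6) 564.516ms=7/4b +209.677ms=13/20b
7) 774.194ms=12/5b +258.065ms=4/5b
8) 1032.258ms=16/5b +129.032ms=2/5b
9) 1161.29ms=18/5b +129.032ms=2/5b
Σ=4b of 4 (186bpm 2/4) — PASS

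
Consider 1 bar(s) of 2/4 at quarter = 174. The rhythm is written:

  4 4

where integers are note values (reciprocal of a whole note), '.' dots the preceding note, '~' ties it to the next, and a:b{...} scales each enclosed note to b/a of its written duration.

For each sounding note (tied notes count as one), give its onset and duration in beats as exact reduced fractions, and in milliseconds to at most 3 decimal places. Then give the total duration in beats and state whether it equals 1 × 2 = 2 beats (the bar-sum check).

1) 0.0ms=0b +344.828ms=1b
2) 344.828ms=1b +344.828ms=1b
Σ=2b of 2 (174bpm 2/4) — PASS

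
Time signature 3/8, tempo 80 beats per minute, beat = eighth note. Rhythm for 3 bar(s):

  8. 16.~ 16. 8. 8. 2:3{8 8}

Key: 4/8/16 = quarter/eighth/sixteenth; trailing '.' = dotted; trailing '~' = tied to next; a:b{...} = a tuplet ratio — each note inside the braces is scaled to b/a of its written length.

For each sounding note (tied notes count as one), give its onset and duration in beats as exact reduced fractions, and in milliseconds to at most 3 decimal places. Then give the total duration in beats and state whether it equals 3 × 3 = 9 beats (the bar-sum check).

1) 0.0ms=0b +1125.0ms=3/2b
2) 1125.0ms=3/2b +1125.0ms=3/2b
3) 2250.0ms=3b +1125.0ms=3/2b
4) 3375.0ms=9/2b +1125.0ms=3/2b
5) 4500.0ms=6b +1125.0ms=3/2b
6) 5625.0ms=15/2b +1125.0ms=3/2b
Σ=9b of 9 (80bpm 3/8) — PASS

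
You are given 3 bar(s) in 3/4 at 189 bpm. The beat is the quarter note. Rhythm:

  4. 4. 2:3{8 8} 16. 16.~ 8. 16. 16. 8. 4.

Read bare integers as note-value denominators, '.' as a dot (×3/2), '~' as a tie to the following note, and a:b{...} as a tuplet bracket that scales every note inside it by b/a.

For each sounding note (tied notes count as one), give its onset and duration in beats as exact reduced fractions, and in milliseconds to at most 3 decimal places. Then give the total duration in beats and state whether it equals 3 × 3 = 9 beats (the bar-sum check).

1) 0.0ms=0b +476.19ms=3/2b
2) 476.19ms=3/2b +476.19ms=3/2b
3) 952.381ms=3b +238.095ms=3/4b
4) 1190.476ms=15/4b +238.095ms=3/4b
5) 1428.571ms=9/2b +119.048ms=3/8b
6) 1547.619ms=39/8b +357.143ms=9/8b
7) 1904.762ms=6b +119.048ms=3/8b
8) 2023.81ms=51/8b +119.048ms=3/8b
9) 2142.857ms=27/4b +238.095ms=3/4b
10) 2380.952ms=15/2b +476.19ms=3/2b
Σ=9b of 9 (189bpm 3/4) — PASS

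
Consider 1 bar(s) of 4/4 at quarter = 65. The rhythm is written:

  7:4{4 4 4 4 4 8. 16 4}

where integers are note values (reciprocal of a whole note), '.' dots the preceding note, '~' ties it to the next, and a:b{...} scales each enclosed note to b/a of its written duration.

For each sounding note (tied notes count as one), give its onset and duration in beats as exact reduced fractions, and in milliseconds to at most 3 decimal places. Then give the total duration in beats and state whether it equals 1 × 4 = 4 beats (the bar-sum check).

1) 0.0ms=0b +527.473ms=4/7b
2) 527.473ms=4/7b +527.473ms=4/7b
3) 1054.945ms=8/7b +527.473ms=4/7b
4) 1582.418ms=12/7b +527.473ms=4/7b
5) 2109.89ms=16/7b +527.473ms=4/7b
6) 2637.363ms=20/7b +395.604ms=3/7b
7) 3032.967ms=23/7b +131.868ms=1/7b
8) 3164.835ms=24/7b +527.473ms=4/7b
Σ=4b of 4 (65bpm 4/4) — PASS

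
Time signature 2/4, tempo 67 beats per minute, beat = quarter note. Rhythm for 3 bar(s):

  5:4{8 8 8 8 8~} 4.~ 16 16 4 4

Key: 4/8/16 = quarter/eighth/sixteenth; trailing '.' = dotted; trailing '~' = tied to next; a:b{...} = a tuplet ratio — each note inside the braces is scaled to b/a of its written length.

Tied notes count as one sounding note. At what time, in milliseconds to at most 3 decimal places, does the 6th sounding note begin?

note 6 onset = 15/4b = 3358.209ms

1. 0.0ms @ 0 + 358.209ms (2/5)
2. 358.209ms @ 2/5 + 358.209ms (2/5)
3. 716.418ms @ 4/5 + 358.209ms (2/5)
4. 1074.627ms @ 6/5 + 358.209ms (2/5)
5. 1432.836ms @ 8/5 + 1925.373ms (43/20)
6. 3358.209ms @ 15/4 + 223.881ms (1/4)
7. 3582.09ms @ 4 + 895.522ms (1)
8. 4477.612ms @ 5 + 895.522ms (1)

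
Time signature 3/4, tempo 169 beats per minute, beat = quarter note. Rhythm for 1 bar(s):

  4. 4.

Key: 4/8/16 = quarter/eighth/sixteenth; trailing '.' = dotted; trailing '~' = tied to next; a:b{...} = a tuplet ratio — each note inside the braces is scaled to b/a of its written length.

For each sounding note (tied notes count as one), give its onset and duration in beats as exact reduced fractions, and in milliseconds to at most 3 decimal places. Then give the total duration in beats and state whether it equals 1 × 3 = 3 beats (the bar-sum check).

1) 0.0ms=0b +532.544ms=3/2b
2) 532.544ms=3/2b +532.544ms=3/2b
Σ=3b of 3 (169bpm 3/4) — PASS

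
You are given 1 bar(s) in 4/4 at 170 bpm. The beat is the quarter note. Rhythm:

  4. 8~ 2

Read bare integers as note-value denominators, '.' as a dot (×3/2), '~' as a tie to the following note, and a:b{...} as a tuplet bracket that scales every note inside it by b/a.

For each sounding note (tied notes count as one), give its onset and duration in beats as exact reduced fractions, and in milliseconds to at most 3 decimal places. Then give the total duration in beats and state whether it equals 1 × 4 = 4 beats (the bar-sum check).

1) 0.0ms=0b +529.412ms=3/2b
2) 529.412ms=3/2b +882.353ms=5/2b
Σ=4b of 4 (170bpm 4/4) — PASS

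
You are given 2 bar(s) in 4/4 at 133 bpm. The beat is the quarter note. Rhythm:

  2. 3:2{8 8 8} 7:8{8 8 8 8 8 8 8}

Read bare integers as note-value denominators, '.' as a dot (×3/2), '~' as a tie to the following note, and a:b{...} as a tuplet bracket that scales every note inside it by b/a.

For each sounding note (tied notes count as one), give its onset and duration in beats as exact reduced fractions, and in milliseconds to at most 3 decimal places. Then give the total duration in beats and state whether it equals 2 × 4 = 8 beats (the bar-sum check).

1) 0.0ms=0b +1353.383ms=3b
2) 1353.383ms=3b +150.376ms=1/3b
3) 1503.759ms=10/3b +150.376ms=1/3b
4) 1654.135ms=11/3b +150.376ms=1/3b
5) 1804.511ms=4b +257.787ms=4/7b
6) 2062.299ms=32/7b +257.787ms=4/7b
7) 2320.086ms=36/7b +257.787ms=4/7b
8) 2577.873ms=40/7b +257.787ms=4/7b
9) 2835.661ms=44/7b +257.787ms=4/7b
10) 3093.448ms=48/7b +257.787ms=4/7b
11) 3351.235ms=52/7b +257.787ms=4/7b
Σ=8b of 8 (133bpm 4/4) — PASS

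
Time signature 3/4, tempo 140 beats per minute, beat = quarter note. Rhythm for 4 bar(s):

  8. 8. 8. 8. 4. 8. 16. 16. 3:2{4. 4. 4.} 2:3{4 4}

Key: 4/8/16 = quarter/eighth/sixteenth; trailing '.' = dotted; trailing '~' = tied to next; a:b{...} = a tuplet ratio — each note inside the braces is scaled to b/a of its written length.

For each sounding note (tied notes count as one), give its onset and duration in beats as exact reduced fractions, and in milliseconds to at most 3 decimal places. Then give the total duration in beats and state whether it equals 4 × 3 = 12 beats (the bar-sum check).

1) 0.0ms=0b +321.429ms=3/4b
2) 321.429ms=3/4b +321.429ms=3/4b
3) 642.857ms=3/2b +321.429ms=3/4b
4) 964.286ms=9/4b +321.429ms=3/4b
5) 1285.714ms=3b +642.857ms=3/2b
6) 1928.571ms=9/2b +321.429ms=3/4b
7) 2250.0ms=21/4b +160.714ms=3/8b
8) 2410.714ms=45/8b +160.714ms=3/8b
9) 2571.429ms=6b +428.571ms=1b
10) 3000.0ms=7b +428.571ms=1b
11) 3428.571ms=8b +428.571ms=1b
12) 3857.143ms=9b +642.857ms=3/2b
13) 4500.0ms=21/2b +642.857ms=3/2b
Σ=12b of 12 (140bpm 3/4) — PASS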